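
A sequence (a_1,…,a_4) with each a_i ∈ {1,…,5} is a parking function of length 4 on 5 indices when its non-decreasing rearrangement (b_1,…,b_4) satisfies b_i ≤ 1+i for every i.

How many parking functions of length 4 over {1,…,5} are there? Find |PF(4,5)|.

432

Count = 2·6^3 = 2·216 = 432
Check (1,5,4,3) → sorted (1,3,4,5): b_i ≤ 1+i ∀i, a PF.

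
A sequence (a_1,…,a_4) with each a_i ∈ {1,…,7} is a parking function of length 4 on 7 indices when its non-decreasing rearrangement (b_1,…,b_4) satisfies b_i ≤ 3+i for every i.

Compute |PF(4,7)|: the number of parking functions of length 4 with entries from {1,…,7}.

2048

|PF| = (7+1−4)·(7+1)^{4−1} = 4·512 = 2048
One tuple (1,3,4,6) → sorted (1,3,4,6): b_i ≤ 3+i ∀i, a PF.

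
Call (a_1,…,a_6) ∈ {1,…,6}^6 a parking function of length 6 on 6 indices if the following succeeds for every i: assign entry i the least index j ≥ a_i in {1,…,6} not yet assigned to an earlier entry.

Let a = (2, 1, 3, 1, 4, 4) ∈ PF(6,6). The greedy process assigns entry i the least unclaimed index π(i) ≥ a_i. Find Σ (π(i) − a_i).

Σπ = 6·7/2 = 21 (π permutes [6]); Σa = 2+1+3+1+4+4 = 15; disp = 21−15 = 6.

6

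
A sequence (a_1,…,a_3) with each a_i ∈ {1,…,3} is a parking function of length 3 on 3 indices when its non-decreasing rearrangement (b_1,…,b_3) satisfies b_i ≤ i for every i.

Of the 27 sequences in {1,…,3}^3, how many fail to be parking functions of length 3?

|PF| = (4−3)·4^(3−1) = 1·16 = 16 (Konheim–Weiss)
Check (1,3,3) → sorted (1,3,3): b_2=3>2, not a PF.
So 27 − 16 = 11 fail.

11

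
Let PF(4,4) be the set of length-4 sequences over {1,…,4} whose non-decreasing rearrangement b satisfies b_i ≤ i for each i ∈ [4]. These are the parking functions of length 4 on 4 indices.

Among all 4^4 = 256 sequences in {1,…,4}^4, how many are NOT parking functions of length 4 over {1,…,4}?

131

#PF = (4+1−4)·(4+1)^{4−1} = 1×125 = 125
One tuple (4,3,4,4) → sorted (3,4,4,4): b_1=3>1, not a PF.
So 256 − 125 = 131 fail.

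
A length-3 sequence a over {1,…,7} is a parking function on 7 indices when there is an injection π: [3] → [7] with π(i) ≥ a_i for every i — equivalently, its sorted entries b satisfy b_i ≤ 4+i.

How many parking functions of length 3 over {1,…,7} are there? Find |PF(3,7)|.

|PF| = 5·8^2 = 5×64 = 320 (Pollak)
One tuple (2,6,7) → sorted (2,6,7): b_i ≤ 4+i ∀i, a PF.

320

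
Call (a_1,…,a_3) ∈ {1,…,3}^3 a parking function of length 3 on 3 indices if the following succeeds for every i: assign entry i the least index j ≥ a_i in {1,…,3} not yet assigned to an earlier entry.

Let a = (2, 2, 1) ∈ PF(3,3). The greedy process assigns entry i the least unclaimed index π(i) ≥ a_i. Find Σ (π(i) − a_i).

Σπ(i) = 1+…+3 = 6; Σa = 2+2+1 = 5; disp = 6−5 = 1.

1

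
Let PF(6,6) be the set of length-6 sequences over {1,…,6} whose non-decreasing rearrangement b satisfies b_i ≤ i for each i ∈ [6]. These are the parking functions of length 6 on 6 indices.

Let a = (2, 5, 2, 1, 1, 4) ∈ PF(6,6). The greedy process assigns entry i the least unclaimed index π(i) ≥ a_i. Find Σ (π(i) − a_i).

Σπ = 6·7/2 = 21 (π permutes [6]); Σa = 2+5+2+1+1+4 = 15; disp = 21−15 = 6.

6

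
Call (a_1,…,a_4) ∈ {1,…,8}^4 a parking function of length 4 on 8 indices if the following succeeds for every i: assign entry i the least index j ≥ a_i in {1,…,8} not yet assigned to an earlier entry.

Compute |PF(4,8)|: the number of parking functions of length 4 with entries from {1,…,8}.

3645

|PF(4,8)| = (9−4)·9^(4−1) = 5 · 729 = 3645 (Pollak)
E.g. (7,4,1,1) → sorted (1,1,4,7): b_i ≤ 4+i ∀i, a PF.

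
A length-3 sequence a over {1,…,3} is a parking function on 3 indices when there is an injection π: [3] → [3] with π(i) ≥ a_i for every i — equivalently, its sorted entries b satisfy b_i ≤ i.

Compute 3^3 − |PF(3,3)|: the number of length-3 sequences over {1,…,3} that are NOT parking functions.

11

|PF(3,3)| = (3−3+1)·(3+1)^(3−1) = 1 · 16 = 16
E.g. (3,3,2) → sorted (2,3,3): b_1=2>1, not a PF.
So 27 − 16 = 11 fail.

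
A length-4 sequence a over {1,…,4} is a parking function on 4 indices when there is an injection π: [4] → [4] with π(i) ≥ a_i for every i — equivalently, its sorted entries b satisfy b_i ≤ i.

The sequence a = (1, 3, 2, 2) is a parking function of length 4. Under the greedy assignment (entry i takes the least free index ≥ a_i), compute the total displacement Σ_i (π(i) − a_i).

Σπ(i) = 1+…+4 = 10; Σa = 1+3+2+2 = 8; disp = 10−8 = 2.

2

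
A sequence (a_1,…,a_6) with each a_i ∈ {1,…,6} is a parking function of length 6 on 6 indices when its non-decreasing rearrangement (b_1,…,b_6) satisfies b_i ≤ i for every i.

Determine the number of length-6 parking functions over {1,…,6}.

|PF| = (6−6+1)·(6+1)^(6−1) = 1×16807 = 16807
One tuple (1,1,3,2,5,2) → sorted (1,1,2,2,3,5): b_i ≤ i ∀i, a PF.

16807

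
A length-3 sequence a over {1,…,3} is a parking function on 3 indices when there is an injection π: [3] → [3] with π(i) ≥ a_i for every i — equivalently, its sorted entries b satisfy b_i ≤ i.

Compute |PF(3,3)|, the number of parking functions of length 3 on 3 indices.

16

|PF(3,3)| = (3−3+1)·(3+1)^(3−1) = 1 · 16 = 16 (Konheim–Weiss)
Check (1,3,1) → sorted (1,1,3): b_i ≤ i ∀i, a PF.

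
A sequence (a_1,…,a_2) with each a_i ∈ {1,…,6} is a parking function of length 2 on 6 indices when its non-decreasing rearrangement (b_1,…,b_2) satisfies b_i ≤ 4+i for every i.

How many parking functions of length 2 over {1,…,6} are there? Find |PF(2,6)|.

Count = (6−2+1)·(6+1)^(2−1) = 5 · 7 = 35 [KW]
E.g. (6,4) → sorted (4,6): b_i ≤ 4+i ∀i, a PF.

35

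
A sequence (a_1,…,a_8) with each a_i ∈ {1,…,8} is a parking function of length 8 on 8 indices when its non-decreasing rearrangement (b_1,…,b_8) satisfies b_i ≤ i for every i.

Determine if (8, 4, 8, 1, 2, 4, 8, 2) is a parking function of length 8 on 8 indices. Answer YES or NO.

Sorted: b = (1, 2, 2, 4, 4, 8, 8, 8).
  b_1=1 ≤ 1
  b_2=2 ≤ 2
  b_3=2 ≤ 3
  b_4=4 ≤ 4
  b_5=4 ≤ 5
  b_6=8 > 6
  fails at i=6 ⇒ NO

NO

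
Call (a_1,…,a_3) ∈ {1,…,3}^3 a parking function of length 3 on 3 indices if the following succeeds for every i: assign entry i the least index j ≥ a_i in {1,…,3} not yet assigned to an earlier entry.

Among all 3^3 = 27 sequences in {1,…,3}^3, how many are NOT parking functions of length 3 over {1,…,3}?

11

Count = (3+1−3)·(3+1)^{3−1} = 1·16 = 16 [KW]
One tuple (2,3,3) → sorted (2,3,3): b_1=2>1, not a PF.
3^3 − 16 = 27 − 16 = 11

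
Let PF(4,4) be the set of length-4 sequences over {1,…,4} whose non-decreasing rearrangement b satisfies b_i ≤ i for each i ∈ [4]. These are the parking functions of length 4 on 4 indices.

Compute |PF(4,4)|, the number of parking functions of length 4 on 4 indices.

#PF = (4−4+1)·(4+1)^(4−1) = 1 · 125 = 125 [KW]
E.g. (1,1,2,4) → sorted (1,1,2,4): b_i ≤ i ∀i, a PF.

125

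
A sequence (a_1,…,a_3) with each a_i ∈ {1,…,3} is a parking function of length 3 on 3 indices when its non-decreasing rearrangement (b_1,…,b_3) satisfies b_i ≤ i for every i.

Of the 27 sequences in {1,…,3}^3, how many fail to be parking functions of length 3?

|PF| = (3+1−3)·(3+1)^{3−1} = 1×16 = 16 [KW]
Example (3,1,3) → sorted (1,3,3): b_2=3>2, not a PF.
3^3 − 16 = 27 − 16 = 11

11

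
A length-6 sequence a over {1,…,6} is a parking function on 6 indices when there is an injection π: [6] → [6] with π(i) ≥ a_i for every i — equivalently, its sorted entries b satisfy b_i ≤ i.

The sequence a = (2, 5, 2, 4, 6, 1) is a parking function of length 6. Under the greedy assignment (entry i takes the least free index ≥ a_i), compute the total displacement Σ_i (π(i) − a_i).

1

Σπ = 21 ({1..6} each once); Σa = 2+5+2+4+6+1 = 20; disp = 21−20 = 1.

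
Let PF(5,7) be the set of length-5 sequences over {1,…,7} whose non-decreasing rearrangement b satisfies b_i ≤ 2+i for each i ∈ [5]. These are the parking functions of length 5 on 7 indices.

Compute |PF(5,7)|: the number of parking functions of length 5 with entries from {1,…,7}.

12288

|PF| = (7−5+1)·(7+1)^(5−1) = 3·4096 = 12288 (Konheim–Weiss)
Check (6,7,2,2,5) → sorted (2,2,5,6,7): b_i ≤ 2+i ∀i, a PF.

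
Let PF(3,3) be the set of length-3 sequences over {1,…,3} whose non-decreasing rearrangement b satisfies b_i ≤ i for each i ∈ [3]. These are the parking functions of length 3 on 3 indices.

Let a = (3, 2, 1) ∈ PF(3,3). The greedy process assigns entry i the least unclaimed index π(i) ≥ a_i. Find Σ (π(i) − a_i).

0

Σπ = 6 ({1..3} each once); Σa = 3+2+1 = 6; disp = 6−6 = 0.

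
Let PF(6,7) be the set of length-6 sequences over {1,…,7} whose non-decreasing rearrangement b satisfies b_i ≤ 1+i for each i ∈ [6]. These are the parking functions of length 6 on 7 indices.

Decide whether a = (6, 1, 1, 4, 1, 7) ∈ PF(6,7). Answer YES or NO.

YES

Rearranged: b = (1, 1, 1, 4, 6, 7).
  b_1=1 ≤ 2
  b_2=1 ≤ 3
  b_3=1 ≤ 4
  b_4=4 ≤ 5
  b_5=6 ≤ 6
  b_6=7 ≤ 7
All bounds hold ⇒ YES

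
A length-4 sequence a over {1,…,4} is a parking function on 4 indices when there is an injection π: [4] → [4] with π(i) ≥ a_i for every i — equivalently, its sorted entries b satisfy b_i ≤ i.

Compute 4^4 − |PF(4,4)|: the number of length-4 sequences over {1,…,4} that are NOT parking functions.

|PF| = (4−4+1)·(4+1)^(4−1) = 1·125 = 125 (Konheim–Weiss)
E.g. (2,3,2,4) → sorted (2,2,3,4): b_1=2>1, not a PF.
Total 256; non-PF = 256−125 = 131

131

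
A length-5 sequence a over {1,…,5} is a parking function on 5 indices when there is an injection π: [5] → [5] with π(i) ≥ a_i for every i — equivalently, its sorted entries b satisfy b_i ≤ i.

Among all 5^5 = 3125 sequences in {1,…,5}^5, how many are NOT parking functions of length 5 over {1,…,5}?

1829

|PF| = (6−5)·6^(5−1) = 1·1296 = 1296
Example (2,5,5,3,1) → sorted (1,2,3,5,5): b_4=5>4, not a PF.
So 3125 − 1296 = 1829 fail.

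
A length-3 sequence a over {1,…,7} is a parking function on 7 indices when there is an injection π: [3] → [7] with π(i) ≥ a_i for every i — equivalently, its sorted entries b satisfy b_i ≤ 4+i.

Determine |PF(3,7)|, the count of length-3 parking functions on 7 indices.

320

#PF = (8−3)·8^(3−1) = 5 · 64 = 320 [KW]
E.g. (3,3,4) → sorted (3,3,4): b_i ≤ 4+i ∀i, a PF.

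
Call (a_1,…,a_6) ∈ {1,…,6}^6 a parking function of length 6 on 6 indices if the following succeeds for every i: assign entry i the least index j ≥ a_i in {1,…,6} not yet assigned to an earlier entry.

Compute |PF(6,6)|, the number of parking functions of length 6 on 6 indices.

Count = (6−6+1)·(6+1)^(6−1) = 1×16807 = 16807 (Konheim–Weiss)
Check (2,1,3,2,2,3) → sorted (1,2,2,2,3,3): b_i ≤ i ∀i, a PF.

16807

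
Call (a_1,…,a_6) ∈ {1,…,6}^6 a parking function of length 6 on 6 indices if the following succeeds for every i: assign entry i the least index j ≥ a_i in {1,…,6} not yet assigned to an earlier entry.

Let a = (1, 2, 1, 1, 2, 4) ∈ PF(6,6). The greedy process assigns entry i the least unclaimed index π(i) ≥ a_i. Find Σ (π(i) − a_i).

Σπ(i) = 1+…+6 = 21; Σa = 1+2+1+1+2+4 = 11; disp = 21−11 = 10.

10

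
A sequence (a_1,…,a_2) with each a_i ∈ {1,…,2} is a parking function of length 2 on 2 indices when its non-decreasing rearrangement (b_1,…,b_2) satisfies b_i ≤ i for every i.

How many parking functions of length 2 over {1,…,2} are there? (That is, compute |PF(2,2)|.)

Count = (3−2)·3^(2−1) = 1·3 = 3 [KW]
E.g. (1,1) → sorted (1,1): b_i ≤ i ∀i, a PF.

3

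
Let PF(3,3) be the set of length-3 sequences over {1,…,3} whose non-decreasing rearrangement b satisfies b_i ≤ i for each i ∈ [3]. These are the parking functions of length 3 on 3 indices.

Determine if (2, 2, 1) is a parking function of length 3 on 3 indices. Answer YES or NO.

Order a: b = (1, 2, 2).
  b_1=1 ≤ 1
  b_2=2 ≤ 2
  b_3=2 ≤ 3
All bounds hold ⇒ YES

YES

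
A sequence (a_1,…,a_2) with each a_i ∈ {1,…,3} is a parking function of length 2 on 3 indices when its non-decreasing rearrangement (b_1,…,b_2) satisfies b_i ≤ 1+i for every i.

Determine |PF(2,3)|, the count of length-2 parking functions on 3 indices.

|PF| = (3+1−2)·(3+1)^{2−1} = 2·4 = 8
Example (3,2) → sorted (2,3): b_i ≤ 1+i ∀i, a PF.

8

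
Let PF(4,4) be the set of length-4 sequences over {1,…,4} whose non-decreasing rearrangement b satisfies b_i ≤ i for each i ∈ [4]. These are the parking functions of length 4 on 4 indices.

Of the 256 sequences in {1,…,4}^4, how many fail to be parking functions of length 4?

131

|PF| = (4+1−4)·(4+1)^{4−1} = 1×125 = 125 (Konheim–Weiss)
One tuple (4,4,4,2) → sorted (2,4,4,4): b_1=2>1, not a PF.
So 256 − 125 = 131 fail.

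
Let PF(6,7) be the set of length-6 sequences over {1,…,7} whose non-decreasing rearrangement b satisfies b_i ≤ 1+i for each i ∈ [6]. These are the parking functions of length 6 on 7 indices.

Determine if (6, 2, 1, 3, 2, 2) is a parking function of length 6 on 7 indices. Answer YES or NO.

YES

Order a: b = (1, 2, 2, 2, 3, 6).
  b_1=1 ≤ 2
  b_2=2 ≤ 3
  b_3=2 ≤ 4
  b_4=2 ≤ 5
  b_5=3 ≤ 6
  b_6=6 ≤ 7
All bounds hold ⇒ YES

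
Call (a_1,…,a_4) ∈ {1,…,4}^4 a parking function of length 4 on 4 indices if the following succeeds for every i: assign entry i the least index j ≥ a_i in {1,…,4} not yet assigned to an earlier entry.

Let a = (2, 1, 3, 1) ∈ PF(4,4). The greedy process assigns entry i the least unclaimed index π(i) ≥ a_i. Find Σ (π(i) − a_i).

3

Σπ = 10 ({1..4} each once); Σa = 2+1+3+1 = 7; disp = 10−7 = 3.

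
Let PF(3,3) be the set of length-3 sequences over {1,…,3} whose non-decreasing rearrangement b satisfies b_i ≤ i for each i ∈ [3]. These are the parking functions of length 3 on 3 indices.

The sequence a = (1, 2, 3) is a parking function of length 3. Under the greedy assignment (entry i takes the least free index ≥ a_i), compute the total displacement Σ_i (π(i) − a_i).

0

Σπ = 6 ({1..3} each once); Σa = 1+2+3 = 6; disp = 6−6 = 0.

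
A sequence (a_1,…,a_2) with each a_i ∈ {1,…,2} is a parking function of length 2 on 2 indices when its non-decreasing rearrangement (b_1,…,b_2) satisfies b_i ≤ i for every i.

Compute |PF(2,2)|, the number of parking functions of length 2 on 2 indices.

3

Count = (2−2+1)·(2+1)^(2−1) = 1 · 3 = 3 [KW]
Example (2,1) → sorted (1,2): b_i ≤ i ∀i, a PF.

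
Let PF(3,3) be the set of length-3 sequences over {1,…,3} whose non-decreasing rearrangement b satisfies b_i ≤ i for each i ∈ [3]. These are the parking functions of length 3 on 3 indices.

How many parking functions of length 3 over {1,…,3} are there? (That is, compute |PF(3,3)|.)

#PF = 1·4^2 = 1 · 16 = 16 (Pollak)
Example (2,1,3) → sorted (1,2,3): b_i ≤ i ∀i, a PF.

16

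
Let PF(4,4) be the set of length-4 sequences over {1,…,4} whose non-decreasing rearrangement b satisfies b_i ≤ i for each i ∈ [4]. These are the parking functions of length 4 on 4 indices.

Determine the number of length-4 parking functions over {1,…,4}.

|PF(4,4)| = (4+1−4)·(4+1)^{4−1} = 1·125 = 125
Example (3,1,2,2) → sorted (1,2,2,3): b_i ≤ i ∀i, a PF.

125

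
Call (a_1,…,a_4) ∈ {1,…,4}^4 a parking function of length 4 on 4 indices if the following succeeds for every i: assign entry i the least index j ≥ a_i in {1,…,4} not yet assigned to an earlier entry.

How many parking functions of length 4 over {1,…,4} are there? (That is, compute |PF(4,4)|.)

125

|PF(4,4)| = (4−4+1)·(4+1)^(4−1) = 1 · 125 = 125
E.g. (2,4,1,1) → sorted (1,1,2,4): b_i ≤ i ∀i, a PF.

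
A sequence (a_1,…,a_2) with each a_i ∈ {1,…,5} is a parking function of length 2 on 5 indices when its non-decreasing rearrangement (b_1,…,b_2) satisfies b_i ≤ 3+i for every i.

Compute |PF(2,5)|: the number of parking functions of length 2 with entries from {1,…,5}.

#PF = (6−2)·6^(2−1) = 4 · 6 = 24 (Konheim–Weiss)
One tuple (2,5) → sorted (2,5): b_i ≤ 3+i ∀i, a PF.

24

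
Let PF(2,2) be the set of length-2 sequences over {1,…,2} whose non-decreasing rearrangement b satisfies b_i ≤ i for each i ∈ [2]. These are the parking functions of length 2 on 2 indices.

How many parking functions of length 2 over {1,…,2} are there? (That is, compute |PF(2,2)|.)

3

Count = 1·3^1 = 1 · 3 = 3
One tuple (1,1) → sorted (1,1): b_i ≤ i ∀i, a PF.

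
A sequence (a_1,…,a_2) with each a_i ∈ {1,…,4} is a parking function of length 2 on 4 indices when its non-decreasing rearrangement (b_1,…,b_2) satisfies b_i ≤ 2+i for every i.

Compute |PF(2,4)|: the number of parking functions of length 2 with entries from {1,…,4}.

Count = (5−2)·5^(2−1) = 3 · 5 = 15 [KW]
Example (1,3) → sorted (1,3): b_i ≤ 2+i ∀i, a PF.

15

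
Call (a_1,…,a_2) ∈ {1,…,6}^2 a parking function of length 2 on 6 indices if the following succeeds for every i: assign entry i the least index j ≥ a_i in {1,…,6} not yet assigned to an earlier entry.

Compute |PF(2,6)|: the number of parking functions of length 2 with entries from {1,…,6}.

|PF| = (6−2+1)·(6+1)^(2−1) = 5·7 = 35 [KW]
Example (1,2) → sorted (1,2): b_i ≤ 4+i ∀i, a PF.

35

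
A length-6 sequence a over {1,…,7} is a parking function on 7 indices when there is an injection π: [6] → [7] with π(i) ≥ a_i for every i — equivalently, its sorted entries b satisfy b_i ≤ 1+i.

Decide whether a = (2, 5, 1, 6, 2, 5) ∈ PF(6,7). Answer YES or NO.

YES

Rearranged: b = (1, 2, 2, 5, 5, 6).
  b_1=1 ≤ 2
  b_2=2 ≤ 3
  b_3=2 ≤ 4
  b_4=5 ≤ 5
  b_5=5 ≤ 6
  b_6=6 ≤ 7
All bounds hold ⇒ YES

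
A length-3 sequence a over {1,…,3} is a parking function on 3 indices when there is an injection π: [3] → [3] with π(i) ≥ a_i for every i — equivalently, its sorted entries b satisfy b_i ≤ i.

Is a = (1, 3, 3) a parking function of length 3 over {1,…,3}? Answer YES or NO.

NO

Sorted: b = (1, 3, 3).
  b_1=1 ≤ 1
  b_2=3 > 2
  fails at i=2 ⇒ NO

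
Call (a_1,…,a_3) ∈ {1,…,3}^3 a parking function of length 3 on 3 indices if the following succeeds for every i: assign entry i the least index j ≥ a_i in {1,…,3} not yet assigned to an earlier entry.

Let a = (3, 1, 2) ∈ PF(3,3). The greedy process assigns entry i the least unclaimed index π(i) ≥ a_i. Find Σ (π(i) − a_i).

Σπ = 6 ({1..3} each once); Σa = 3+1+2 = 6; disp = 6−6 = 0.

0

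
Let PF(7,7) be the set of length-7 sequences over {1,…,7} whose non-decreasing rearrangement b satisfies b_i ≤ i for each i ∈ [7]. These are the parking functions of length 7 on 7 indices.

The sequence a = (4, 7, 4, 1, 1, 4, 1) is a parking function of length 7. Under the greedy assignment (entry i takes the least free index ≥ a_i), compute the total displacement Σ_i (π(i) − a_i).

6

Σπ = 28 ({1..7} each once); Σa = 4+7+4+1+1+4+1 = 22; disp = 28−22 = 6.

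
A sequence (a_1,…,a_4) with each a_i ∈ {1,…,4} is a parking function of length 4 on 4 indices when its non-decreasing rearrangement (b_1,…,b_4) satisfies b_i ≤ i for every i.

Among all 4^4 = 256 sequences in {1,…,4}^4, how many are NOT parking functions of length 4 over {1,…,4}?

131

|PF| = (4−4+1)·(4+1)^(4−1) = 1·125 = 125 (Konheim–Weiss)
E.g. (3,3,2,2) → sorted (2,2,3,3): b_1=2>1, not a PF.
4^4 − 125 = 256 − 125 = 131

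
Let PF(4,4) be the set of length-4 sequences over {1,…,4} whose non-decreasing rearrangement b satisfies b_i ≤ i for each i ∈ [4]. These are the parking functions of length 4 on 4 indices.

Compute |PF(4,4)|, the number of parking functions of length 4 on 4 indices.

|PF(4,4)| = (4+1−4)·(4+1)^{4−1} = 1×125 = 125 [KW]
Example (2,2,1,2) → sorted (1,2,2,2): b_i ≤ i ∀i, a PF.

125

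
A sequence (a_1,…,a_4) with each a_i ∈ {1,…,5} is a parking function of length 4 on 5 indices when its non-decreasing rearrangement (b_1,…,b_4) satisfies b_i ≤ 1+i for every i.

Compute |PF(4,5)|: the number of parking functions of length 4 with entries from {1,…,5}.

432

#PF = (5−4+1)·(5+1)^(4−1) = 2·216 = 432 (Pollak)
E.g. (3,3,2,2) → sorted (2,2,3,3): b_i ≤ 1+i ∀i, a PF.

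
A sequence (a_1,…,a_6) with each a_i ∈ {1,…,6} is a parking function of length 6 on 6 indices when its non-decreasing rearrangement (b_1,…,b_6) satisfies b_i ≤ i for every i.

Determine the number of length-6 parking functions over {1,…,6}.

#PF = (6−6+1)·(6+1)^(6−1) = 1×16807 = 16807 (Konheim–Weiss)
Check (6,1,1,4,2,3) → sorted (1,1,2,3,4,6): b_i ≤ i ∀i, a PF.

16807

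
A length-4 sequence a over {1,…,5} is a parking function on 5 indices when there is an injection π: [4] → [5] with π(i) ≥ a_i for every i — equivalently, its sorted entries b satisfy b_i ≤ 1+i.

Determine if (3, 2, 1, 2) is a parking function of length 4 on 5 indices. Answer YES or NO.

Rearranged: b = (1, 2, 2, 3).
  b_1=1 ≤ 2
  b_2=2 ≤ 3
  b_3=2 ≤ 4
  b_4=3 ≤ 5
All bounds hold ⇒ YES

YES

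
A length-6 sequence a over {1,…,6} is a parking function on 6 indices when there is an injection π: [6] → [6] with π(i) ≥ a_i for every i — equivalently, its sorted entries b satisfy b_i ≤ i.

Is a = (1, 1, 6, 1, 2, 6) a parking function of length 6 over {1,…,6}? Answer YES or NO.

Rearranged: b = (1, 1, 1, 2, 6, 6).
  b_1=1 ≤ 1
  b_2=1 ≤ 2
  b_3=1 ≤ 3
  b_4=2 ≤ 4
  b_5=6 > 5
  fails at i=5 ⇒ NO

NO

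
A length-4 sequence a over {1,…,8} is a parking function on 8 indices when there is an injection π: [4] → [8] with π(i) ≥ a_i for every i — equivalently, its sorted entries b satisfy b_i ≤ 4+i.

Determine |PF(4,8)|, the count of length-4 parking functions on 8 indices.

|PF(4,8)| = (9−4)·9^(4−1) = 5·729 = 3645 (Konheim–Weiss)
One tuple (3,6,4,8) → sorted (3,4,6,8): b_i ≤ 4+i ∀i, a PF.

3645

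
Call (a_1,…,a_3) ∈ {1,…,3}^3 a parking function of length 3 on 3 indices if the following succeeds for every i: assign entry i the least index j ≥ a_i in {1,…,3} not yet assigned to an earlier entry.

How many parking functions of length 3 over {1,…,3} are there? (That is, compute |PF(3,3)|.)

16

Count = (4−3)·4^(3−1) = 1×16 = 16 (Konheim–Weiss)
Example (2,1,2) → sorted (1,2,2): b_i ≤ i ∀i, a PF.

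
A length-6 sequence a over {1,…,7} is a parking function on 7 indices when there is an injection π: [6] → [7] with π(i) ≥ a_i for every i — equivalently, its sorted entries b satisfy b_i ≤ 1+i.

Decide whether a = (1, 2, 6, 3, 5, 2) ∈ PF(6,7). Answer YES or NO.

YES

Rearranged: b = (1, 2, 2, 3, 5, 6).
  b_1=1 ≤ 2
  b_2=2 ≤ 3
  b_3=2 ≤ 4
  b_4=3 ≤ 5
  b_5=5 ≤ 6
  b_6=6 ≤ 7
All bounds hold ⇒ YES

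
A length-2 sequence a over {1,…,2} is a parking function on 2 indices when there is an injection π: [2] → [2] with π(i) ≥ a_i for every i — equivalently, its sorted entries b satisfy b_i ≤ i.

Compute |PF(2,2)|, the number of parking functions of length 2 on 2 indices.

3

#PF = (2−2+1)·(2+1)^(2−1) = 1·3 = 3 (Pollak)
E.g. (2,1) → sorted (1,2): b_i ≤ i ∀i, a PF.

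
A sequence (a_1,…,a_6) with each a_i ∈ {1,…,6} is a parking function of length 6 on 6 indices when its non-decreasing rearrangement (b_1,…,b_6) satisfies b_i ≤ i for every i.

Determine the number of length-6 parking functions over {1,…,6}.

16807

#PF = 1·7^5 = 1×16807 = 16807 (Pollak)
E.g. (1,4,4,2,1,5) → sorted (1,1,2,4,4,5): b_i ≤ i ∀i, a PF.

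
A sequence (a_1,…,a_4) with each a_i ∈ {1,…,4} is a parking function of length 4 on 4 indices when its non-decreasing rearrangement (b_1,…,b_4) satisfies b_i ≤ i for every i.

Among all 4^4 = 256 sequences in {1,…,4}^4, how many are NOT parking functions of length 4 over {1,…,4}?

|PF| = (4−4+1)·(4+1)^(4−1) = 1·125 = 125
Example (3,4,3,3) → sorted (3,3,3,4): b_1=3>1, not a PF.
4^4 − 125 = 256 − 125 = 131

131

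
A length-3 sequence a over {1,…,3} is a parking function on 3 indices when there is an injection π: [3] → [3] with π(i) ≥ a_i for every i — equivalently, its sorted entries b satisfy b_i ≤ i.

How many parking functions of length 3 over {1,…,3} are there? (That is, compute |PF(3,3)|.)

#PF = (3−3+1)·(3+1)^(3−1) = 1×16 = 16
One tuple (2,3,1) → sorted (1,2,3): b_i ≤ i ∀i, a PF.

16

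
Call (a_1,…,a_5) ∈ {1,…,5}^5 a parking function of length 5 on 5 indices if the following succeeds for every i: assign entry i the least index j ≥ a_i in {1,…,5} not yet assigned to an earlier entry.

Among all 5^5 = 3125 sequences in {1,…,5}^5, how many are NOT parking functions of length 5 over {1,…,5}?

1829

#PF = 1·6^4 = 1 · 1296 = 1296 (Konheim–Weiss)
Check (4,2,5,3,4) → sorted (2,3,4,4,5): b_1=2>1, not a PF.
5^5 − 1296 = 3125 − 1296 = 1829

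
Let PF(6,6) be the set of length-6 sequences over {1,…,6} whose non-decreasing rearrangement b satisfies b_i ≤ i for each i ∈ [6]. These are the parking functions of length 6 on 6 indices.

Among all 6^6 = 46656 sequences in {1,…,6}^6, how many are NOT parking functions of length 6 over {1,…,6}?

29849

#PF = (6+1−6)·(6+1)^{6−1} = 1×16807 = 16807 [KW]
Check (1,5,6,5,6,1) → sorted (1,1,5,5,6,6): b_3=5>3, not a PF.
Total 46656; non-PF = 46656−16807 = 29849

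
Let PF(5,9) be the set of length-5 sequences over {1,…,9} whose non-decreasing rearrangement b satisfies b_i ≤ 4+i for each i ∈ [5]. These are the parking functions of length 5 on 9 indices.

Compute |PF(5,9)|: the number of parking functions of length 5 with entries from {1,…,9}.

50000

|PF| = 5·10^4 = 5 · 10000 = 50000
One tuple (1,5,6,7,8) → sorted (1,5,6,7,8): b_i ≤ 4+i ∀i, a PF.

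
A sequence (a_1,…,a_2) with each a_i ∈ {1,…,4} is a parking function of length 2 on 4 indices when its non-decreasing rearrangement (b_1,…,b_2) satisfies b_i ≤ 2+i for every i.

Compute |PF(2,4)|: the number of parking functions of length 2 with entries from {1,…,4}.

#PF = 3·5^1 = 3 · 5 = 15 (Pollak)
E.g. (1,2) → sorted (1,2): b_i ≤ 2+i ∀i, a PF.

15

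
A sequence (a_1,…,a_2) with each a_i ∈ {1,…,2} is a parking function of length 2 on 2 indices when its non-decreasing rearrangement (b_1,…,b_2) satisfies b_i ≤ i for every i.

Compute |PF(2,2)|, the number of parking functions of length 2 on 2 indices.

#PF = (2−2+1)·(2+1)^(2−1) = 1×3 = 3 (Konheim–Weiss)
Check (2,1) → sorted (1,2): b_i ≤ i ∀i, a PF.

3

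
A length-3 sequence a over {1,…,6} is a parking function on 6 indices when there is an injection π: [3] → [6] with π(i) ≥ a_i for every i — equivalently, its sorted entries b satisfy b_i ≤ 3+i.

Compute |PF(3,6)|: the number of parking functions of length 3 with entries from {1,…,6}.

#PF = (6+1−3)·(6+1)^{3−1} = 4·49 = 196 (Pollak)
Example (1,1,4) → sorted (1,1,4): b_i ≤ 3+i ∀i, a PF.

196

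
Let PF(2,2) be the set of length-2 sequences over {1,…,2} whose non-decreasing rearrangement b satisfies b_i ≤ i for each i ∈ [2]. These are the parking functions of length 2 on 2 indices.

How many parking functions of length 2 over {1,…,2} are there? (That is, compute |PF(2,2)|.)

3

Count = (2−2+1)·(2+1)^(2−1) = 1×3 = 3 (Pollak)
One tuple (2,1) → sorted (1,2): b_i ≤ i ∀i, a PF.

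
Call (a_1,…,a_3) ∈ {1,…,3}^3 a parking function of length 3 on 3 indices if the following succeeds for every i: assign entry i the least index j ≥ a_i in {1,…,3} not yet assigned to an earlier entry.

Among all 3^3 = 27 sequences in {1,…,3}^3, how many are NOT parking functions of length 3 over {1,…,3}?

11

#PF = (3+1−3)·(3+1)^{3−1} = 1×16 = 16 (Konheim–Weiss)
One tuple (3,3,3) → sorted (3,3,3): b_1=3>1, not a PF.
So 27 − 16 = 11 fail.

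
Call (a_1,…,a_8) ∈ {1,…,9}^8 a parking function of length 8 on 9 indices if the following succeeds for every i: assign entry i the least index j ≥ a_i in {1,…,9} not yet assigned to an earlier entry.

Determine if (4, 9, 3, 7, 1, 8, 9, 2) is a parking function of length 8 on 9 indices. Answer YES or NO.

NO

Sorted: b = (1, 2, 3, 4, 7, 8, 9, 9).
  b_1=1 ≤ 2
  b_2=2 ≤ 3
  b_3=3 ≤ 4
  b_4=4 ≤ 5
  b_5=7 > 6
  fails at i=5 ⇒ NO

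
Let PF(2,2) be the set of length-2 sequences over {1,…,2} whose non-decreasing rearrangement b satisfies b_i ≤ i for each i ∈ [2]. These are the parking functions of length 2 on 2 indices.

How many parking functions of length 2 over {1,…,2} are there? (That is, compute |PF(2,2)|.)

3

#PF = (3−2)·3^(2−1) = 1·3 = 3 (Konheim–Weiss)
Check (1,2) → sorted (1,2): b_i ≤ i ∀i, a PF.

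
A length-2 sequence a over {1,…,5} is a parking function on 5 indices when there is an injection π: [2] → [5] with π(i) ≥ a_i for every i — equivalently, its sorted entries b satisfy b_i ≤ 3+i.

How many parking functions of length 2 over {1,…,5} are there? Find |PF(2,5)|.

24

#PF = 4·6^1 = 4×6 = 24 (Pollak)
Check (5,3) → sorted (3,5): b_i ≤ 3+i ∀i, a PF.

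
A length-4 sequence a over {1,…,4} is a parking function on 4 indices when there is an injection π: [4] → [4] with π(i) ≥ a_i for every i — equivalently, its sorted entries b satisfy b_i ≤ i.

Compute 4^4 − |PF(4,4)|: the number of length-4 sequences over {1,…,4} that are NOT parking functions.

131

|PF| = (4−4+1)·(4+1)^(4−1) = 1 · 125 = 125
Check (1,4,4,3) → sorted (1,3,4,4): b_2=3>2, not a PF.
Total 256; non-PF = 256−125 = 131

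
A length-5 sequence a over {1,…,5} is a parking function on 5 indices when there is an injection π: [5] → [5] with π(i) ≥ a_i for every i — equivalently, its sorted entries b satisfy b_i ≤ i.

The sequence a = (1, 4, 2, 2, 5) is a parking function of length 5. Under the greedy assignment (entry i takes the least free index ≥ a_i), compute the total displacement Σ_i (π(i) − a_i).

Σπ(i) = 1+…+5 = 15; Σa = 1+4+2+2+5 = 14; disp = 15−14 = 1.

1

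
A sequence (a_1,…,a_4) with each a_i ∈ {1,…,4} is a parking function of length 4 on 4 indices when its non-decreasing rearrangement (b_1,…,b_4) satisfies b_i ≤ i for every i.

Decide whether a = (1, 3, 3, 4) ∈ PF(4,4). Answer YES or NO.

Order a: b = (1, 3, 3, 4).
  b_1=1 ≤ 1
  b_2=3 > 2
  fails at i=2 ⇒ NO

NO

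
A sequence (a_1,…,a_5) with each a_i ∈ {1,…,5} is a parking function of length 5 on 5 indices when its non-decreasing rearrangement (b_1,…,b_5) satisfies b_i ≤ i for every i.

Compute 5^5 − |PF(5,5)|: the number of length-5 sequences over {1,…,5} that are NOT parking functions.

|PF(5,5)| = (6−5)·6^(5−1) = 1·1296 = 1296 [KW]
Check (5,4,4,3,2) → sorted (2,3,4,4,5): b_1=2>1, not a PF.
Total 3125; non-PF = 3125−1296 = 1829

1829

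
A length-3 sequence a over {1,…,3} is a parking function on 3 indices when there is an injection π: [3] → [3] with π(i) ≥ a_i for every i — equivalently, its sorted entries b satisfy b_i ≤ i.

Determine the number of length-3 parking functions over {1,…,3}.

16

Count = (3−3+1)·(3+1)^(3−1) = 1·16 = 16 (Pollak)
Check (1,3,2) → sorted (1,2,3): b_i ≤ i ∀i, a PF.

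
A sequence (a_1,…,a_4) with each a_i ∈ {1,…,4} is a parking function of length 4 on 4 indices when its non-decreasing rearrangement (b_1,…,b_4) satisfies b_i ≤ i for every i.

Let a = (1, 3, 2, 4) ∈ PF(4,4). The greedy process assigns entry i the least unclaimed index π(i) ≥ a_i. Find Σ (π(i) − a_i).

0

Σπ(i) = 1+…+4 = 10; Σa = 1+3+2+4 = 10; disp = 10−10 = 0.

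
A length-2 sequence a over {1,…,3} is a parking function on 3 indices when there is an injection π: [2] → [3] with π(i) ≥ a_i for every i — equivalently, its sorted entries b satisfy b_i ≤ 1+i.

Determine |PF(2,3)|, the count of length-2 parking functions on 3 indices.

|PF(2,3)| = (3−2+1)·(3+1)^(2−1) = 2 · 4 = 8 [KW]
E.g. (1,3) → sorted (1,3): b_i ≤ 1+i ∀i, a PF.

8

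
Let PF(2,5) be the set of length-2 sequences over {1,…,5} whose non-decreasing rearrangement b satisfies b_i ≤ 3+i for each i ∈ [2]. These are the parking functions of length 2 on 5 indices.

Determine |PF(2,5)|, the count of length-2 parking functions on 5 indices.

|PF(2,5)| = (5+1−2)·(5+1)^{2−1} = 4×6 = 24
E.g. (2,2) → sorted (2,2): b_i ≤ 3+i ∀i, a PF.

24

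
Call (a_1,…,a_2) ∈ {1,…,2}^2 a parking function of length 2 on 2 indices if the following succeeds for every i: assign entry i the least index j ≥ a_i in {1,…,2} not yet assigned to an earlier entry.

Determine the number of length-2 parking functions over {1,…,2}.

3

Count = (2+1−2)·(2+1)^{2−1} = 1×3 = 3 (Pollak)
Example (1,2) → sorted (1,2): b_i ≤ i ∀i, a PF.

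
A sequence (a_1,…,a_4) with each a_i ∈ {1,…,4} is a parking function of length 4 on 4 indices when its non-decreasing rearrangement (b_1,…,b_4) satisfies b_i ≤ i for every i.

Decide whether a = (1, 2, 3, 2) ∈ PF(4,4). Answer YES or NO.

YES

Order a: b = (1, 2, 2, 3).
  b_1=1 ≤ 1
  b_2=2 ≤ 2
  b_3=2 ≤ 3
  b_4=3 ≤ 4
All bounds hold ⇒ YES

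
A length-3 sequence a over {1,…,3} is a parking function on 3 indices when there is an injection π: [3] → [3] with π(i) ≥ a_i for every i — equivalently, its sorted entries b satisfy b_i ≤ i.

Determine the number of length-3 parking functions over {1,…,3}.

#PF = (3−3+1)·(3+1)^(3−1) = 1×16 = 16 [KW]
Check (3,1,1) → sorted (1,1,3): b_i ≤ i ∀i, a PF.

16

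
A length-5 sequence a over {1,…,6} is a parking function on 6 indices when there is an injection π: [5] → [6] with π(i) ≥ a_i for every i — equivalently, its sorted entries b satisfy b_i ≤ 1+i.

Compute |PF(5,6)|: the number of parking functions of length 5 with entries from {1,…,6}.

#PF = 2·7^4 = 2·2401 = 4802 [KW]
Example (1,3,5,5,2) → sorted (1,2,3,5,5): b_i ≤ 1+i ∀i, a PF.

4802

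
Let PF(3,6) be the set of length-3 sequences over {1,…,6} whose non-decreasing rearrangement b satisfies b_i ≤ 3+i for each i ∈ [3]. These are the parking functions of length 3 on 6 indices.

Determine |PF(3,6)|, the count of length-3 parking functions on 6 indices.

196

#PF = 4·7^2 = 4 · 49 = 196
One tuple (3,3,3) → sorted (3,3,3): b_i ≤ 3+i ∀i, a PF.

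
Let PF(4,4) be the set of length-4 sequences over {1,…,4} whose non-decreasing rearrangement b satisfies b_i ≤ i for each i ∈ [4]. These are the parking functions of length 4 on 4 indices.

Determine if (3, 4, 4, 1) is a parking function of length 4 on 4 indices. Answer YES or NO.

NO

Order a: b = (1, 3, 4, 4).
  b_1=1 ≤ 1
  b_2=3 > 2
  fails at i=2 ⇒ NO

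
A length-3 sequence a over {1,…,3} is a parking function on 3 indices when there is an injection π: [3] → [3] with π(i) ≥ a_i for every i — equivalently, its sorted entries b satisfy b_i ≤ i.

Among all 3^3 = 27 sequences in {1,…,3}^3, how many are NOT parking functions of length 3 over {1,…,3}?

11

#PF = (3−3+1)·(3+1)^(3−1) = 1×16 = 16 (Pollak)
E.g. (3,2,3) → sorted (2,3,3): b_1=2>1, not a PF.
3^3 − 16 = 27 − 16 = 11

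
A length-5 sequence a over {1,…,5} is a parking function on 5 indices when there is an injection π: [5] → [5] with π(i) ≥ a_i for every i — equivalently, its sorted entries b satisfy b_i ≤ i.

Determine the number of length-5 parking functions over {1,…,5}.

1296

|PF| = (6−5)·6^(5−1) = 1 · 1296 = 1296
E.g. (2,2,4,3,1) → sorted (1,2,2,3,4): b_i ≤ i ∀i, a PF.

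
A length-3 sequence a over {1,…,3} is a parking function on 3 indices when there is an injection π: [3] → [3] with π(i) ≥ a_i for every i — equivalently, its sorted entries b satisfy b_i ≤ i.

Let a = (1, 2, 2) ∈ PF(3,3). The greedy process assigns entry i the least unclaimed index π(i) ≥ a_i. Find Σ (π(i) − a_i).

Σπ = 3·4/2 = 6 (π permutes [3]); Σa = 1+2+2 = 5; disp = 6−5 = 1.

1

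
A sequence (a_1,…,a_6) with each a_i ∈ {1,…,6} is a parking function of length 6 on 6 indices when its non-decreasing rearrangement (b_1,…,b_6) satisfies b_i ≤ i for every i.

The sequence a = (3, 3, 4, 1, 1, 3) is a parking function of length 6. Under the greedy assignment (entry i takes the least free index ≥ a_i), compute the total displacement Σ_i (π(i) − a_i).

6

Σπ = 6·7/2 = 21 (π permutes [6]); Σa = 3+3+4+1+1+3 = 15; disp = 21−15 = 6.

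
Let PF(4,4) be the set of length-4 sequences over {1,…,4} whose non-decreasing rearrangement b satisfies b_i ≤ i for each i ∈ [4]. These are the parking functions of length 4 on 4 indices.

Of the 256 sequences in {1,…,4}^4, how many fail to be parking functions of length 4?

#PF = (4−4+1)·(4+1)^(4−1) = 1 · 125 = 125 (Konheim–Weiss)
Example (4,4,4,4) → sorted (4,4,4,4): b_1=4>1, not a PF.
Total 256; non-PF = 256−125 = 131

131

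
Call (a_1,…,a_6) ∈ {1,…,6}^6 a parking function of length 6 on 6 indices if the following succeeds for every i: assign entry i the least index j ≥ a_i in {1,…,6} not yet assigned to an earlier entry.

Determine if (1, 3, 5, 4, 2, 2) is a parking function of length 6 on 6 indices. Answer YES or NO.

Sorted: b = (1, 2, 2, 3, 4, 5).
  b_1=1 ≤ 1
  b_2=2 ≤ 2
  b_3=2 ≤ 3
  b_4=3 ≤ 4
  b_5=4 ≤ 5
  b_6=5 ≤ 6
All bounds hold ⇒ YES

YES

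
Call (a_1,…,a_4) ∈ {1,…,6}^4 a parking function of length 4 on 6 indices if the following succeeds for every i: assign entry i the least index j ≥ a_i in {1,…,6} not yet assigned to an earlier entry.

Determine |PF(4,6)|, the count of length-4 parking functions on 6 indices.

Count = (7−4)·7^(4−1) = 3×343 = 1029 (Konheim–Weiss)
Example (4,3,3,2) → sorted (2,3,3,4): b_i ≤ 2+i ∀i, a PF.

1029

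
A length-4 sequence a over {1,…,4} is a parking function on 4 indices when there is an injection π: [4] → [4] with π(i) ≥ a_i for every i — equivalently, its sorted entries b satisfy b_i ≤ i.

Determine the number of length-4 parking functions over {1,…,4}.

|PF| = (4+1−4)·(4+1)^{4−1} = 1·125 = 125
Check (1,4,1,3) → sorted (1,1,3,4): b_i ≤ i ∀i, a PF.

125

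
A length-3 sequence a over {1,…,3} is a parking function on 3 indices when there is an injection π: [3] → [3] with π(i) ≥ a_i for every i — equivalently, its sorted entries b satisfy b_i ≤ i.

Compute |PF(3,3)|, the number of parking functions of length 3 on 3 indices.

16

#PF = (4−3)·4^(3−1) = 1 · 16 = 16 (Konheim–Weiss)
E.g. (2,1,2) → sorted (1,2,2): b_i ≤ i ∀i, a PF.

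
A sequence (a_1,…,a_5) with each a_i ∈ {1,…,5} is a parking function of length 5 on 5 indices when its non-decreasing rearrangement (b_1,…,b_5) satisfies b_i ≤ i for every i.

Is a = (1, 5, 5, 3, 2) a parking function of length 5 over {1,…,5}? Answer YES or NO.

NO

Rearranged: b = (1, 2, 3, 5, 5).
  b_1=1 ≤ 1
  b_2=2 ≤ 2
  b_3=3 ≤ 3
  b_4=5 > 4
  fails at i=4 ⇒ NO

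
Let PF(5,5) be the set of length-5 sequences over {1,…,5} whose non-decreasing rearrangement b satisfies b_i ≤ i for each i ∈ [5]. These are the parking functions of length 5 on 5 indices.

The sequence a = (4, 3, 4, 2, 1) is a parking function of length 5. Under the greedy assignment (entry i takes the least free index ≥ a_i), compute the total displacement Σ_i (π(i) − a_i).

1

Σπ = 5·6/2 = 15 (π permutes [5]); Σa = 4+3+4+2+1 = 14; disp = 15−14 = 1.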